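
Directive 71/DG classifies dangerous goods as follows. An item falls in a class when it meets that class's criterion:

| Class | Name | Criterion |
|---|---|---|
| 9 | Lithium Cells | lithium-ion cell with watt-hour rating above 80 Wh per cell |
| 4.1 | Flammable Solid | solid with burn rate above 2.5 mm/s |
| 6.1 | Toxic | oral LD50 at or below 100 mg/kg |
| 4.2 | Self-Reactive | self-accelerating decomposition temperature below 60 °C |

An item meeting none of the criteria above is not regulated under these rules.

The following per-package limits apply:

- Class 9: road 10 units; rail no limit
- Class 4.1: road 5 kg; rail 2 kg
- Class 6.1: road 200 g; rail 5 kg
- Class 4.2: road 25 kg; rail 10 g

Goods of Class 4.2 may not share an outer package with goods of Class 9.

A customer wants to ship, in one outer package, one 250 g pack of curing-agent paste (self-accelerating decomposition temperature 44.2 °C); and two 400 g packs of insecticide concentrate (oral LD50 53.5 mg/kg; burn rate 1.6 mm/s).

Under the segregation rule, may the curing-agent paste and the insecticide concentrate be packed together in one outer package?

With self-accelerating decomposition temperature 44.2 °C (< 60 °C), the curing-agent paste falls in Class 4.2.
The insecticide concentrate has oral LD50 53.5 mg/kg, which is ≤ 100 mg/kg, so it is Class 6.1 (Toxic).
No segregation rule bars Class 4.2 with Class 6.1.

Yes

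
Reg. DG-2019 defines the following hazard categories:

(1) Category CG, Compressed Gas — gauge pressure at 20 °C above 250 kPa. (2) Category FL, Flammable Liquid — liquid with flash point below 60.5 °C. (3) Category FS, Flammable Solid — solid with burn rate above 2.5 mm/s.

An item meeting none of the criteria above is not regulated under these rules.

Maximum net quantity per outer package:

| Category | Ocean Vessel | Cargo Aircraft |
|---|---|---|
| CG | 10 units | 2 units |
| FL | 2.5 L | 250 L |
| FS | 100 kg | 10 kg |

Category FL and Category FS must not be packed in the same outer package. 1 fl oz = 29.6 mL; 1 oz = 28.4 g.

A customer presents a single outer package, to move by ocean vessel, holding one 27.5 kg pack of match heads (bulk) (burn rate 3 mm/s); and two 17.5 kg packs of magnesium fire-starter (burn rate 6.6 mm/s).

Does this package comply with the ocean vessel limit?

Yes

The match heads (bulk) have burn rate 3 mm/s, which is > 2.5 mm/s, so they are Category FS (Flammable Solid).
Magnesium fire-starter: burn rate 6.6 mm/s > 2.5 mm/s → Category FS (Flammable Solid).
Category FS net quantity: 27.5 kg + (two 17.5 kg packs = 35 kg) = 62.5 kg.
62.5 kg is within the ocean vessel limit of 100 kg for Category FS.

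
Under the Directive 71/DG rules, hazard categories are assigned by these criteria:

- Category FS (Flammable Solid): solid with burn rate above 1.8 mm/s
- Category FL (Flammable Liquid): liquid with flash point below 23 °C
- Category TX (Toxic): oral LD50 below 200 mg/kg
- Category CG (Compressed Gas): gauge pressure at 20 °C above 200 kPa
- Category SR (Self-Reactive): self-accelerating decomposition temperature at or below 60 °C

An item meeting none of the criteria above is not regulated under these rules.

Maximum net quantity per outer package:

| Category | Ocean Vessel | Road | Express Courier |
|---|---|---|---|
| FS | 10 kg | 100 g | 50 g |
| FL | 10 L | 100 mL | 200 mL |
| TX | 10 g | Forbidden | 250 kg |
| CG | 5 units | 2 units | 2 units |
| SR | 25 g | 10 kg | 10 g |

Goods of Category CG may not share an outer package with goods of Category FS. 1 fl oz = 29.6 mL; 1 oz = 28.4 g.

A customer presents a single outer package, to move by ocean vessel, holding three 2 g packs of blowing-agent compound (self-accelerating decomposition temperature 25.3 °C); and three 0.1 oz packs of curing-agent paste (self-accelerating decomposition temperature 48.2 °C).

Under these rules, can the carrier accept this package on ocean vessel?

Yes

With self-accelerating decomposition temperature 25.3 °C (≤ 60 °C), the blowing-agent compound falls in Category SR.
The curing-agent paste has self-accelerating decomposition temperature 48.2 °C, which is ≤ 60 °C, so it is Category SR (Self-Reactive).
Category SR net quantity: (three 2 g packs = 6 g) + (three 0.1 oz packs = 8.52 g) = 14.52 g.
14.52 g is within the ocean vessel limit of 25 g for Category SR.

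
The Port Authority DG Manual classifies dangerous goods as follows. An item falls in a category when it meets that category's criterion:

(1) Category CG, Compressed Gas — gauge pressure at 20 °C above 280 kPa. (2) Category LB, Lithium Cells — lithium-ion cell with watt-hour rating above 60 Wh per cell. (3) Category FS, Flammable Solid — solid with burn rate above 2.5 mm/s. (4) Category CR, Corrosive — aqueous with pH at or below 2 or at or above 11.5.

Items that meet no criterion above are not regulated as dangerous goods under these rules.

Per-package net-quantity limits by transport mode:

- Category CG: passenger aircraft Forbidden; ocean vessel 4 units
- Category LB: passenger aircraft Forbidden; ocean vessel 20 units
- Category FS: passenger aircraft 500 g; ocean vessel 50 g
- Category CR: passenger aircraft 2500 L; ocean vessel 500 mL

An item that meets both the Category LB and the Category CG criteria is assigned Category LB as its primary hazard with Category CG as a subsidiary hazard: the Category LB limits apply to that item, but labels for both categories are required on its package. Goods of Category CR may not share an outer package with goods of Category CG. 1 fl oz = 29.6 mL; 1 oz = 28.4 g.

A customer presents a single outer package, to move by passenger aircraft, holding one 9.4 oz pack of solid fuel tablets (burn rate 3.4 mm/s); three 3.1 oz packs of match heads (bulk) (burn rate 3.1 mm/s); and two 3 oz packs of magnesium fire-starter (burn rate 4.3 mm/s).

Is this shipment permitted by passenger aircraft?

No

Burn rate 3.4 mm/s meets the Category FS criterion (Flammable Solid), so the solid fuel tablets are Category FS.
With burn rate 3.1 mm/s (> 2.5 mm/s), the match heads (bulk) fall in Category FS.
Magnesium fire-starter: burn rate 4.3 mm/s > 2.5 mm/s → Category FS (Flammable Solid).
Total Category FS: (one 9.4 oz pack = 266.96 g) + (three 3.1 oz packs = 264.12 g) + (two 3 oz packs = 170.4 g) = 701.48 g.
701.48 g exceeds the passenger aircraft limit of 500 g for Category FS.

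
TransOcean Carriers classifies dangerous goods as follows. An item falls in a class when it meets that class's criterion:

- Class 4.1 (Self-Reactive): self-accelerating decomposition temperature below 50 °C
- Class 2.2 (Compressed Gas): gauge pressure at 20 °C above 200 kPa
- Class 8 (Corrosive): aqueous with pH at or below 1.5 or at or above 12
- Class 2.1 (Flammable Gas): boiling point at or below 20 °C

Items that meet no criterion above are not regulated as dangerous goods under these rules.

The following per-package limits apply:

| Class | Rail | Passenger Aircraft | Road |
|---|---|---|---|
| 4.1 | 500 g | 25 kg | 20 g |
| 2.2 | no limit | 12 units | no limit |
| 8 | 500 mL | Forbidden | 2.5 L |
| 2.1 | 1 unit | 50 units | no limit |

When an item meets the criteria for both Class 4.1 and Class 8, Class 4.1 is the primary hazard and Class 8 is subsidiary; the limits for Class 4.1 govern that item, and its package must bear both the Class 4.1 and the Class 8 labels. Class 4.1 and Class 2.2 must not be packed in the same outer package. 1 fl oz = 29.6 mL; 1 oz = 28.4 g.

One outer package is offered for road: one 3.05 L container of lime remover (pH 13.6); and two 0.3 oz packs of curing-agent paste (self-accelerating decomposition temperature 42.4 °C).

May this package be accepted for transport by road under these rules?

No

Lime remover: pH 13.6 ≥ 12 → Class 8 (Corrosive).
The curing-agent paste has self-accelerating decomposition temperature 42.4 °C, which is < 50 °C, so it is Class 4.1 (Self-Reactive).
Class 4.1 quantity: two 0.3 oz packs = 17.04 g.
That is within the Class 4.1 road limit of 20 g.
Class 8 quantity: 3.05 L.
3.05 L exceeds the road limit of 2.5 L for Class 8.
The segregation rule (Class 4.1 with Class 2.2) does not apply to Class 4.1 with Class 8.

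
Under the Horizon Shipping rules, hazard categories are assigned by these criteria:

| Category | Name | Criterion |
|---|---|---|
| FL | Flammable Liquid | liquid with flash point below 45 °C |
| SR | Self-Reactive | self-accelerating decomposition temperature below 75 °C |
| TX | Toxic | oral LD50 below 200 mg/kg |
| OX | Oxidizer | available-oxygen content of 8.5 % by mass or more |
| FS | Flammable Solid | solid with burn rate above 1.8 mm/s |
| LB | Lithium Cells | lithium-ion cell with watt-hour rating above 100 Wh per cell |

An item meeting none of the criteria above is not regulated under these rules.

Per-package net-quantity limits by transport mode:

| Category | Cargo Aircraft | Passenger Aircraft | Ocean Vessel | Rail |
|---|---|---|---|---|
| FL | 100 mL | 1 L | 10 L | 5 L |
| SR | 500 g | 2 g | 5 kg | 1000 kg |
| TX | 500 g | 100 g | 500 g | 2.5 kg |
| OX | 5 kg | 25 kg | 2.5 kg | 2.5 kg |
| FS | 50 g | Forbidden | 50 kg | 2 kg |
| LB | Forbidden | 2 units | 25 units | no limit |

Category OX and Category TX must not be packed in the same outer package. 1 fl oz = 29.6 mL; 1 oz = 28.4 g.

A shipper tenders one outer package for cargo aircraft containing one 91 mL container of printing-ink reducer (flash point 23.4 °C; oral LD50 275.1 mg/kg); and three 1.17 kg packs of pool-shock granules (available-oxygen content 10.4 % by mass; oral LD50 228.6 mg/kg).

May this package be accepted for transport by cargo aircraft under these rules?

Yes

With flash point 23.4 °C (< 45 °C), the printing-ink reducer falls in Category FL.
The pool-shock granules have available-oxygen content 10.4 % by mass, which is ≥ 8.5 % by mass, so they are Category OX (Oxidizer).
Category OX quantity: three 1.17 kg packs = 3.51 kg.
3.51 kg is within the cargo aircraft limit of 5 kg for Category OX.
Category FL quantity: 91 mL.
91 mL ≤ 100 mL (cargo aircraft limit, Category FL) — within limit.
The segregation rule (Category OX with Category TX) does not apply to Category OX with Category FL.
Every hazard category is within its cargo aircraft limit and no segregation rule is violated.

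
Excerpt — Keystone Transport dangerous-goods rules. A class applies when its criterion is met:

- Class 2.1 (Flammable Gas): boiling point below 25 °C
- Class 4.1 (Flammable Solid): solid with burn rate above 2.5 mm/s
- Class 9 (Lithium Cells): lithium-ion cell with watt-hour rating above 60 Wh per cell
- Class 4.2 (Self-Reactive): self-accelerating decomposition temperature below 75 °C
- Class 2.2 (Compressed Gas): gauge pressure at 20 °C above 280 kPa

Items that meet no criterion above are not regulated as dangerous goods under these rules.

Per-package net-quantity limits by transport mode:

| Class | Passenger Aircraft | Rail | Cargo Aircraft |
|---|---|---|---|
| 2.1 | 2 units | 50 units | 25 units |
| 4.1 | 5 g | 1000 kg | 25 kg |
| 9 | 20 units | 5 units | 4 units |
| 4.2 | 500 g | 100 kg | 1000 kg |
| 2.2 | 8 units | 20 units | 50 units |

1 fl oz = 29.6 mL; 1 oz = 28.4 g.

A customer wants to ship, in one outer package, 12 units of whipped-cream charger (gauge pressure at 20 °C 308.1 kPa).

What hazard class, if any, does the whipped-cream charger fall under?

With gauge pressure at 20 °C 308.1 kPa (> 280 kPa), the whipped-cream charger falls in Class 2.2.

Class 2.2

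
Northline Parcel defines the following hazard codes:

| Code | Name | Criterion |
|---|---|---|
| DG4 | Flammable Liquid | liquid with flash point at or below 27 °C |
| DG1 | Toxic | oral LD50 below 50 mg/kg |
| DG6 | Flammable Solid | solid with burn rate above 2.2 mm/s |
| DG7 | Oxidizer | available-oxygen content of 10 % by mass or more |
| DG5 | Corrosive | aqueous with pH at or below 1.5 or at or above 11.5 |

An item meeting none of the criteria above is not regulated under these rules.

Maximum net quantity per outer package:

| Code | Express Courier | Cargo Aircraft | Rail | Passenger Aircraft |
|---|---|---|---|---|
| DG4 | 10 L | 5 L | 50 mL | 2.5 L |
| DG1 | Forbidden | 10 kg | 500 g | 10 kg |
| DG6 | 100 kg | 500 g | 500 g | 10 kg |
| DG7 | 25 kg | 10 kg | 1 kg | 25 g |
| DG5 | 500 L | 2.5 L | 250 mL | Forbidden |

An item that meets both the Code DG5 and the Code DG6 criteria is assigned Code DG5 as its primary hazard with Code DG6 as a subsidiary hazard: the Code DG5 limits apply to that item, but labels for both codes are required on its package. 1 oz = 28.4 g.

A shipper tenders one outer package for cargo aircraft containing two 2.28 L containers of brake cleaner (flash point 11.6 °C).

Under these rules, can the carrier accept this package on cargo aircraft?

With flash point 11.6 °C (≤ 27 °C), the brake cleaner falls in Code DG4.
Code DG4 quantity: two 2.28 L containers = 4.56 L.
4.56 L ≤ 5 L (cargo aircraft limit, Code DG4) — within limit.

Yes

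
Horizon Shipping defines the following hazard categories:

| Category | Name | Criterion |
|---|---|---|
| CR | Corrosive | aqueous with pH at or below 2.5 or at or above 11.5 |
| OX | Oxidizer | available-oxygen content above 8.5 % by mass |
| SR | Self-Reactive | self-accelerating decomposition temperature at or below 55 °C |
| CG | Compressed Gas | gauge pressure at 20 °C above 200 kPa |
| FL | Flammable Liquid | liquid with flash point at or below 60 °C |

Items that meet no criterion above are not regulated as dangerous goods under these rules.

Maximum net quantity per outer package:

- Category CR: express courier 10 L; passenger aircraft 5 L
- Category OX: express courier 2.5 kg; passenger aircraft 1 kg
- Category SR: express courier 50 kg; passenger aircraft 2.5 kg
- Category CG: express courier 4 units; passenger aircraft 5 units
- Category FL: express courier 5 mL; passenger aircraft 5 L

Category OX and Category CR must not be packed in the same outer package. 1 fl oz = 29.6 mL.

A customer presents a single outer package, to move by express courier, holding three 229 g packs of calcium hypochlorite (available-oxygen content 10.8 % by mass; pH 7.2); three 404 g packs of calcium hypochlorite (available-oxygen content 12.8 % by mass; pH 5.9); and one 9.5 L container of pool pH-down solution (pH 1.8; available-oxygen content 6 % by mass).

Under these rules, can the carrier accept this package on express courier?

No

Calcium hypochlorite: available-oxygen content 10.8 % by mass > 8.5 % by mass → Category OX (Oxidizer).
With available-oxygen content 12.8 % by mass (> 8.5 % by mass), the calcium hypochlorite falls in Category OX.
Pool pH-down solution: pH 1.8 ≤ 2.5 → Category CR (Corrosive).
Category OX net quantity: (three 229 g packs = 687 g) + (three 404 g packs = 1.212 kg) = 1.899 kg.
1.899 kg is within the express courier limit of 2.5 kg for Category OX.
Category CR quantity: 9.5 L.
9.5 L is within the express courier limit of 10 L for Category CR.
Category OX and Category CR may not share an outer package.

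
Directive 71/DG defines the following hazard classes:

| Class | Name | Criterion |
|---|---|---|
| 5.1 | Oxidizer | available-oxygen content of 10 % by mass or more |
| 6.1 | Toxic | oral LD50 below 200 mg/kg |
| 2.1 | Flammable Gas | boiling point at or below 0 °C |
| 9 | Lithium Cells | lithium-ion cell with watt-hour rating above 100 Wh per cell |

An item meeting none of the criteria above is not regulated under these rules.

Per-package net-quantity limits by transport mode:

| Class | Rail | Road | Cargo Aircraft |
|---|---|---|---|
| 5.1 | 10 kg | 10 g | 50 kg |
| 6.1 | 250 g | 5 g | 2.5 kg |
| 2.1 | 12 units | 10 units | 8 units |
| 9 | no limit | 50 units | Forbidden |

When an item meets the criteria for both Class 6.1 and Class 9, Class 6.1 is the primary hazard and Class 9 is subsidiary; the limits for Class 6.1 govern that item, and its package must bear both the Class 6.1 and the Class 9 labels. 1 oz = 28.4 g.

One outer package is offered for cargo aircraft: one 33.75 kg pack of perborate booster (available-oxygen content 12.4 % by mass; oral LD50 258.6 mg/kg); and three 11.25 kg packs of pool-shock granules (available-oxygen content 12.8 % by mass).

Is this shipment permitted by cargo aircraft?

No

Available-oxygen content 12.4 % by mass meets the Class 5.1 criterion (Oxidizer), so the perborate booster is Class 5.1.
Available-oxygen content 12.8 % by mass meets the Class 5.1 criterion (Oxidizer), so the pool-shock granules are Class 5.1.
Class 5.1 net quantity: 33.75 kg + (three 11.25 kg packs = 33.75 kg) = 67.5 kg.
67.5 kg exceeds the cargo aircraft limit of 50 kg for Class 5.1.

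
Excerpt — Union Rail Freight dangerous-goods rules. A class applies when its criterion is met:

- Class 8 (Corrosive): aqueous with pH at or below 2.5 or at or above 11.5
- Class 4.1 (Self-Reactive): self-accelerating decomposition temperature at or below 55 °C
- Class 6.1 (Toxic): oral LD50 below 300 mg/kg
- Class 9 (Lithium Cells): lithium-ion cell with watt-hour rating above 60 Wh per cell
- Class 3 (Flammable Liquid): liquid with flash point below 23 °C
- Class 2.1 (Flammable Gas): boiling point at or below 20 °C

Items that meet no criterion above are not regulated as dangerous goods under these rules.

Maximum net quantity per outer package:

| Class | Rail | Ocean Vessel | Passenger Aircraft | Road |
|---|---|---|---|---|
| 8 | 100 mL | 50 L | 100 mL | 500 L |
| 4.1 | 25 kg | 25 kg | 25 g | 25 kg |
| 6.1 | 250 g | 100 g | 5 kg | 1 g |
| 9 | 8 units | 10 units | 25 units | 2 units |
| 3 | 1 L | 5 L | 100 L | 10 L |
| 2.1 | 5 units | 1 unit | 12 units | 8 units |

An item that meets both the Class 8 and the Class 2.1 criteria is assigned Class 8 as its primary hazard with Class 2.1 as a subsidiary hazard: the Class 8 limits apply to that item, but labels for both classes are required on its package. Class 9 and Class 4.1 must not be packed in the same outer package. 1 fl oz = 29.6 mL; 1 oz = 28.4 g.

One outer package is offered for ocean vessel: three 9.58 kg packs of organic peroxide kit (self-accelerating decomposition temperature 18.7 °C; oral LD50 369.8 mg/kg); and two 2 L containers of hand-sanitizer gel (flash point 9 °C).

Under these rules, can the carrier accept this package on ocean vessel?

No

Self-accelerating decomposition temperature 18.7 °C meets the Class 4.1 criterion (Self-Reactive), so the organic peroxide kit is Class 4.1.
With flash point 9 °C (< 23 °C), the hand-sanitizer gel falls in Class 3.
Class 4.1 quantity: three 9.58 kg packs = 28.74 kg.
28.74 kg exceeds the ocean vessel limit of 25 kg for Class 4.1.
Class 3 quantity: two 2 L containers = 4 L.
That is within the Class 3 ocean vessel limit of 5 L.
The segregation rule (Class 9 with Class 4.1) does not apply to Class 4.1 with Class 3.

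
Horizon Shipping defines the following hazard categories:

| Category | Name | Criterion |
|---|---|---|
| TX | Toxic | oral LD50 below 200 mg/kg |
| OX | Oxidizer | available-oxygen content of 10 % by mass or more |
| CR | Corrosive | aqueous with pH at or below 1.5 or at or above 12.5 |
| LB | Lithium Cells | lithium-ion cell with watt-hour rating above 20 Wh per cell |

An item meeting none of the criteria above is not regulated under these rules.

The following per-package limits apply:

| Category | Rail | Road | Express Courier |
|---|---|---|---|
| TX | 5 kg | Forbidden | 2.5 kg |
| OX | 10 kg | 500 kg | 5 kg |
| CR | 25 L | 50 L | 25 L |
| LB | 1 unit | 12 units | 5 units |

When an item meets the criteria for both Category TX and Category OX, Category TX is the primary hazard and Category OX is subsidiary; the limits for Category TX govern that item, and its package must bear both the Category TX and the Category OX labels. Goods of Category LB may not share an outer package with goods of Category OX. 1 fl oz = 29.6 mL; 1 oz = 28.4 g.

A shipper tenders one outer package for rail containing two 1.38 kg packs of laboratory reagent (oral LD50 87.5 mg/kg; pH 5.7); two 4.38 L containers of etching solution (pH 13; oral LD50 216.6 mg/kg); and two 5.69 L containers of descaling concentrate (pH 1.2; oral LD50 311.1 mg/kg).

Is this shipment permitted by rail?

Oral LD50 87.5 mg/kg meets the Category TX criterion (Toxic), so the laboratory reagent is Category TX.
The etching solution has pH 13, which is ≥ 12.5, so it is Category CR (Corrosive).
pH 1.2 meets the Category CR criterion (Corrosive), so the descaling concentrate is Category CR.
Total Category CR: (two 4.38 L containers = 8.76 L) + (two 5.69 L containers = 11.38 L) = 20.14 L.
20.14 L ≤ 25 L (rail limit, Category CR) — within limit.
Category TX quantity: two 1.38 kg packs = 2.76 kg.
That is within the Category TX rail limit of 5 kg.
The segregation rule (Category LB with Category OX) does not apply to Category CR with Category TX.
Every hazard category is within its rail limit and no segregation rule is violated.

Yes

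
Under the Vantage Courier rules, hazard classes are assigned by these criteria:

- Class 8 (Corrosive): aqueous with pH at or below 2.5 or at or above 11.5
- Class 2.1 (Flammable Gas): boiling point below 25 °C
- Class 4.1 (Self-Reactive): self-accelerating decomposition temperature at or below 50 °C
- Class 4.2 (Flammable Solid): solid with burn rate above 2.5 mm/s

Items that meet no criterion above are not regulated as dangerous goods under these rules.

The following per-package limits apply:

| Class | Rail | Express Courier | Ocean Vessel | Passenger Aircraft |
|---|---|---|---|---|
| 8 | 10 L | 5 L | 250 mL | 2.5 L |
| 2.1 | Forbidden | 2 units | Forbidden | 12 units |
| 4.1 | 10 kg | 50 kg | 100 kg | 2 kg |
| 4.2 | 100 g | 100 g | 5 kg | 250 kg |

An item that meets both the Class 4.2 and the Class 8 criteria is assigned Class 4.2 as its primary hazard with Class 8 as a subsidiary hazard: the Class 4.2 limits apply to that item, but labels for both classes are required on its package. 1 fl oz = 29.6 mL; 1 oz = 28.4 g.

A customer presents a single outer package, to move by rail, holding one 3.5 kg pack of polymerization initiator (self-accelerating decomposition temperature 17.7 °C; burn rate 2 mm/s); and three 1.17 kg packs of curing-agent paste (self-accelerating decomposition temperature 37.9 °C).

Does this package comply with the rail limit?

Yes

The polymerization initiator has self-accelerating decomposition temperature 17.7 °C, which is ≤ 50 °C, so it is Class 4.1 (Self-Reactive).
The curing-agent paste has self-accelerating decomposition temperature 37.9 °C, which is ≤ 50 °C, so it is Class 4.1 (Self-Reactive).
Total Class 4.1: 3.5 kg + (three 1.17 kg packs = 3.51 kg) = 7.01 kg.
That is within the Class 4.1 rail limit of 10 kg.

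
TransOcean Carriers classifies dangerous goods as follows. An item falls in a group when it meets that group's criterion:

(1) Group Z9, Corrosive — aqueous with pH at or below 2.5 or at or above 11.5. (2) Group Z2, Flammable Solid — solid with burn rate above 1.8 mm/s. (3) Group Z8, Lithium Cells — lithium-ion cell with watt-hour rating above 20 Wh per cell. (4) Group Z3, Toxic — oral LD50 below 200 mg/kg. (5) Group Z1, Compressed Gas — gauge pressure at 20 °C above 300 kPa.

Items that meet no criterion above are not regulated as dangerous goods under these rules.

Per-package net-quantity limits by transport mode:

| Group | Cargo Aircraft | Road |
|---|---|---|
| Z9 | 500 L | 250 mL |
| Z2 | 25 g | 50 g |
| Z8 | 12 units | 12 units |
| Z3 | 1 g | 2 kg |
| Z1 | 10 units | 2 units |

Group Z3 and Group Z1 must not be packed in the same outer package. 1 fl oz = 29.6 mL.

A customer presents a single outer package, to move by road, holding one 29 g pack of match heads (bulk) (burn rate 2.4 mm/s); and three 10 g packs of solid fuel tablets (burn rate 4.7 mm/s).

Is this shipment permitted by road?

With burn rate 2.4 mm/s (> 1.8 mm/s), the match heads (bulk) fall in Group Z2.
With burn rate 4.7 mm/s (> 1.8 mm/s), the solid fuel tablets fall in Group Z2.
Group Z2 net quantity: 29 g + (three 10 g packs = 30 g) = 59 g.
59 g > 50 g (road limit, Group Z2) — over the limit.

No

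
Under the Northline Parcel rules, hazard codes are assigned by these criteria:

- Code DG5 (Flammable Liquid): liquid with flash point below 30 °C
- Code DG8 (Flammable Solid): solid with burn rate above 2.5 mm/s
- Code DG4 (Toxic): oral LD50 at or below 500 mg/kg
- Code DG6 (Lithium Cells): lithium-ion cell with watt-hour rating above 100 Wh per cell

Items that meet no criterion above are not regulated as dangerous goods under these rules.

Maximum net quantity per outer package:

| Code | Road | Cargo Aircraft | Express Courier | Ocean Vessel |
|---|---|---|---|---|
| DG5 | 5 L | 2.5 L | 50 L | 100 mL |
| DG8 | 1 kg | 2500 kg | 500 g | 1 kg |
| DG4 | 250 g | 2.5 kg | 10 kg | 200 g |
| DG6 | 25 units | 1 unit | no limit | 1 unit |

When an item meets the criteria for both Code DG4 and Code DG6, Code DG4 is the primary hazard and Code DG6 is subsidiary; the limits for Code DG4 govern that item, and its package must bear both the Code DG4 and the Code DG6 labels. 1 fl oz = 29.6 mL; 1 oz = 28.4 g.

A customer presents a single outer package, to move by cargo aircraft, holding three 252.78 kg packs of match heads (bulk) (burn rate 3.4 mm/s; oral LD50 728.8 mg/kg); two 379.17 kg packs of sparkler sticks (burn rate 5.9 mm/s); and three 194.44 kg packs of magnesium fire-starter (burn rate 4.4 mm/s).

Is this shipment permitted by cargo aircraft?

With burn rate 3.4 mm/s (> 2.5 mm/s), the match heads (bulk) fall in Code DG8.
With burn rate 5.9 mm/s (> 2.5 mm/s), the sparkler sticks fall in Code DG8.
The magnesium fire-starter has burn rate 4.4 mm/s, which is > 2.5 mm/s, so it is Code DG8 (Flammable Solid).
Total Code DG8: (three 252.78 kg packs = 758.34 kg) + (two 379.17 kg packs = 758.34 kg) + (three 194.44 kg packs = 583.32 kg) = 2100 kg.
2100 kg is within the cargo aircraft limit of 2500 kg for Code DG8.

Yes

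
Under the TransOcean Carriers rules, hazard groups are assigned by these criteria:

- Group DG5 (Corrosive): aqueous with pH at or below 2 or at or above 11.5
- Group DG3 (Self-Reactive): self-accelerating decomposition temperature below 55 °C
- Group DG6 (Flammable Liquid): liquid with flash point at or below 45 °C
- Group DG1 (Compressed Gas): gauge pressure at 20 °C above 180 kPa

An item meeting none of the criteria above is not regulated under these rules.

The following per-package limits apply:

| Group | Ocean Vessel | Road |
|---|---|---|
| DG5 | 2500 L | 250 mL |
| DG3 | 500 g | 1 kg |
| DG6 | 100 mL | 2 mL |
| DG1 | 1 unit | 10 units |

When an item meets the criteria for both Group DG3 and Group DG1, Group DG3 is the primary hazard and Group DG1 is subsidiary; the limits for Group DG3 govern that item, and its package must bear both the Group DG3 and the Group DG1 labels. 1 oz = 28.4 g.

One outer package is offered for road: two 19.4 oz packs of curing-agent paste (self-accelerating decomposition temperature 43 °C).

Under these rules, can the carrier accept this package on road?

Self-accelerating decomposition temperature 43 °C meets the Group DG3 criterion (Self-Reactive), so the curing-agent paste is Group DG3.
Group DG3 quantity: two 19.4 oz packs = 1101.92 g.
1101.92 g exceeds the road limit of 1 kg for Group DG3.

No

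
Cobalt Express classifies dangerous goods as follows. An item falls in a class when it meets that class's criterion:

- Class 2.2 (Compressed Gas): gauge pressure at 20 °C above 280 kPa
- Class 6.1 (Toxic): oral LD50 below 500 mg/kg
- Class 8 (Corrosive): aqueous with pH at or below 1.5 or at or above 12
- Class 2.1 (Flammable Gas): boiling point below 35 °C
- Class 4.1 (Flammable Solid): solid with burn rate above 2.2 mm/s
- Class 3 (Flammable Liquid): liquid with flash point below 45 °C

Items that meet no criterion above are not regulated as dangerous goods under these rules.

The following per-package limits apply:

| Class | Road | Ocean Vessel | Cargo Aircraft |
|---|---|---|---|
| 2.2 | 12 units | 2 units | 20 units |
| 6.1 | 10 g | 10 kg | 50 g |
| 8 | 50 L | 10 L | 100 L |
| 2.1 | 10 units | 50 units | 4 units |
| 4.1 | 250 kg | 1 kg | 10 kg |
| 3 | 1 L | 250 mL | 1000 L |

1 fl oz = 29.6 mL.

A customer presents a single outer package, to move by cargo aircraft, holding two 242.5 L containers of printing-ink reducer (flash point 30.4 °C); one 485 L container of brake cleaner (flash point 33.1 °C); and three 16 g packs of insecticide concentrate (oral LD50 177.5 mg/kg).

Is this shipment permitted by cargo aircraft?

Yes

Printing-ink reducer: flash point 30.4 °C < 45 °C → Class 3 (Flammable Liquid).
Brake cleaner: flash point 33.1 °C < 45 °C → Class 3 (Flammable Liquid).
Insecticide concentrate: oral LD50 177.5 mg/kg < 500 mg/kg → Class 6.1 (Toxic).
Class 3 net quantity: (two 242.5 L containers = 485 L) + 485 L = 970 L.
970 L ≤ 1000 L (cargo aircraft limit, Class 3) — within limit.
Class 6.1 quantity: three 16 g packs = 48 g.
48 g ≤ 50 g (cargo aircraft limit, Class 6.1) — within limit.
Every hazard class is within its cargo aircraft limit and no segregation rule is violated.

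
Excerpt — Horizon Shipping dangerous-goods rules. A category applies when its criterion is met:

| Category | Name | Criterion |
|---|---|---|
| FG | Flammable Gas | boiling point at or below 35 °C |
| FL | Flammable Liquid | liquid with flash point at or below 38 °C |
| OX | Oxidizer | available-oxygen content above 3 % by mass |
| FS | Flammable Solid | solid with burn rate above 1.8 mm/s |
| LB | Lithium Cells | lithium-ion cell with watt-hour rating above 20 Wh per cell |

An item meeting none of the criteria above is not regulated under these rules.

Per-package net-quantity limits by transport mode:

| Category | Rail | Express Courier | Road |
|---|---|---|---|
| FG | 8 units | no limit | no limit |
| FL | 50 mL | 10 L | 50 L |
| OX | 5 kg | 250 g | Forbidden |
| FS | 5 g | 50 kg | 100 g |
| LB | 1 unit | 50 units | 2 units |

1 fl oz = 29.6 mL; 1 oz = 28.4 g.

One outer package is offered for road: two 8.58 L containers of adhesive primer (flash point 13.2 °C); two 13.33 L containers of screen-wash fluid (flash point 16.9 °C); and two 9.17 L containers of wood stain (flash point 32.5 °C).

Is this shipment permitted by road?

The adhesive primer has flash point 13.2 °C, which is ≤ 38 °C, so it is Category FL (Flammable Liquid).
With flash point 16.9 °C (≤ 38 °C), the screen-wash fluid falls in Category FL.
With flash point 32.5 °C (≤ 38 °C), the wood stain falls in Category FL.
Category FL net quantity: (two 8.58 L containers = 17.16 L) + (two 13.33 L containers = 26.66 L) + (two 9.17 L containers = 18.34 L) = 62.16 L.
That exceeds the Category FL road limit of 50 L.

No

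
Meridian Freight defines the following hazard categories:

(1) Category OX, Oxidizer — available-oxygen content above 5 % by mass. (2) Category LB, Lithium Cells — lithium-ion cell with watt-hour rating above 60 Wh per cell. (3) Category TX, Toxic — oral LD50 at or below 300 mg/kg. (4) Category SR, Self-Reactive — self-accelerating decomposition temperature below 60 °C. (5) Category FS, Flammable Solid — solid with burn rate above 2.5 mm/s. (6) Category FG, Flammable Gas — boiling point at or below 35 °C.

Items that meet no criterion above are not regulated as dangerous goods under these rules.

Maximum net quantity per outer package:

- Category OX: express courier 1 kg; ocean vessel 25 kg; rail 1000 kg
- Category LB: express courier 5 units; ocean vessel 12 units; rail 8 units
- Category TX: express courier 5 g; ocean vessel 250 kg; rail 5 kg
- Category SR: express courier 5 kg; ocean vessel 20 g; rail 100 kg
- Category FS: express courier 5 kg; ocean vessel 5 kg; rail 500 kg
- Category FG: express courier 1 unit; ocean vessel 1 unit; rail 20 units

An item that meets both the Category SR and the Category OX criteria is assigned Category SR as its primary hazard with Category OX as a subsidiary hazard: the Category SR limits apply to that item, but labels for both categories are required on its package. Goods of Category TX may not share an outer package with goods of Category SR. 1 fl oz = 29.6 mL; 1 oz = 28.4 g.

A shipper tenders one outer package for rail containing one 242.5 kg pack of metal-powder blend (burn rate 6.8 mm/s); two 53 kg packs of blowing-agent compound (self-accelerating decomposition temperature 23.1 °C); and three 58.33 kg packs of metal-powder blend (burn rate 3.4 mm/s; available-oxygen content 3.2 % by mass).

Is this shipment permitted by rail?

The metal-powder blend has burn rate 6.8 mm/s, which is > 2.5 mm/s, so it is Category FS (Flammable Solid).
The blowing-agent compound has self-accelerating decomposition temperature 23.1 °C, which is < 60 °C, so it is Category SR (Self-Reactive).
The metal-powder blend has burn rate 3.4 mm/s, which is > 2.5 mm/s, so it is Category FS (Flammable Solid).
Total Category FS: 242.5 kg + (three 58.33 kg packs = 174.99 kg) = 417.49 kg.
417.49 kg is within the rail limit of 500 kg for Category FS.
Category SR quantity: two 53 kg packs = 106 kg.
106 kg exceeds the rail limit of 100 kg for Category SR.
The segregation rule (Category TX with Category SR) does not apply to Category FS with Category SR.

No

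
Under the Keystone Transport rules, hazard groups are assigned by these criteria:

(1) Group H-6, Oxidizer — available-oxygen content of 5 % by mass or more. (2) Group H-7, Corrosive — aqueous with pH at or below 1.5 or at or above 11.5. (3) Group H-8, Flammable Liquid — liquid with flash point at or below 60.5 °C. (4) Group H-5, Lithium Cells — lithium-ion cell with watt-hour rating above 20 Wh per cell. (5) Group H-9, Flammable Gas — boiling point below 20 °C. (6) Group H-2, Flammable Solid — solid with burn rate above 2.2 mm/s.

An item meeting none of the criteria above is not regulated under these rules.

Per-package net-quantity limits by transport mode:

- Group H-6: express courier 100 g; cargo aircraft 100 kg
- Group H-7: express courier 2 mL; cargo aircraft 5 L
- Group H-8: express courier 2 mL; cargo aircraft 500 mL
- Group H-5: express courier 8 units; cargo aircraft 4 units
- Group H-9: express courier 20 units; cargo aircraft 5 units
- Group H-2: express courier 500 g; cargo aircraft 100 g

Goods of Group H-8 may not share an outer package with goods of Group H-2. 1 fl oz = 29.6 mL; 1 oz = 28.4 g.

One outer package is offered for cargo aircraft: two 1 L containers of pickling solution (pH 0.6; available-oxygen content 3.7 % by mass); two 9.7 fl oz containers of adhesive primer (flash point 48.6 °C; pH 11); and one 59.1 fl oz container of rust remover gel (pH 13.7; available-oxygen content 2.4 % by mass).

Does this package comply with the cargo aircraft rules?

pH 0.6 meets the Group H-7 criterion (Corrosive), so the pickling solution is Group H-7.
Adhesive primer: flash point 48.6 °C ≤ 60.5 °C → Group H-8 (Flammable Liquid).
Rust remover gel: pH 13.7 ≥ 11.5 → Group H-7 (Corrosive).
Group H-7 net quantity: (two 1 L containers = 2 L) + (one 59.1 fl oz container = 1749.36 mL) = 3749.36 mL.
That is within the Group H-7 cargo aircraft limit of 5 L.
Group H-8 quantity: two 9.7 fl oz containers = 574.24 mL.
574.24 mL exceeds the cargo aircraft limit of 500 mL for Group H-8.
The segregation rule (Group H-8 with Group H-2) does not apply to Group H-7 with Group H-8.

No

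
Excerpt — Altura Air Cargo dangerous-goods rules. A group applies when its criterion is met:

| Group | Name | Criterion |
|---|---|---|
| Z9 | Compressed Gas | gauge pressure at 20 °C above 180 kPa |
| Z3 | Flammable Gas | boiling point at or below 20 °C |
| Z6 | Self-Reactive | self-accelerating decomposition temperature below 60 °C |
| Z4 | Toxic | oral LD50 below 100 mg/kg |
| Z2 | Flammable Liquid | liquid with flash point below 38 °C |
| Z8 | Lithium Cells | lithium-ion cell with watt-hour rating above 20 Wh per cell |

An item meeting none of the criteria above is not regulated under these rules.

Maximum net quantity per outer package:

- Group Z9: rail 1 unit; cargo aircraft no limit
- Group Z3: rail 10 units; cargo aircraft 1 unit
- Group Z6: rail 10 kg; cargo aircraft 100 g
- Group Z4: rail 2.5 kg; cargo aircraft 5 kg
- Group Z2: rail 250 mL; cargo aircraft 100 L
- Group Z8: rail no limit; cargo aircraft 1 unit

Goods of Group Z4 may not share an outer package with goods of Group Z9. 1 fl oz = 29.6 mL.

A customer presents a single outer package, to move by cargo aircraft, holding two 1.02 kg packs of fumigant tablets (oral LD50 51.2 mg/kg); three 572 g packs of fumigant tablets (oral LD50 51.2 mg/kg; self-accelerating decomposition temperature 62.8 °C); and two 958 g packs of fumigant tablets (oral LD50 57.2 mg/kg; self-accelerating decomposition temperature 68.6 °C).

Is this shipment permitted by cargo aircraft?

Oral LD50 51.2 mg/kg meets the Group Z4 criterion (Toxic), so the fumigant tablets are Group Z4.
Oral LD50 51.2 mg/kg meets the Group Z4 criterion (Toxic), so the fumigant tablets are Group Z4.
Oral LD50 57.2 mg/kg meets the Group Z4 criterion (Toxic), so the fumigant tablets are Group Z4.
Total Group Z4: (two 1.02 kg packs = 2.04 kg) + (three 572 g packs = 1.716 kg) + (two 958 g packs = 1.916 kg) = 5.672 kg.
That exceeds the Group Z4 cargo aircraft limit of 5 kg.

No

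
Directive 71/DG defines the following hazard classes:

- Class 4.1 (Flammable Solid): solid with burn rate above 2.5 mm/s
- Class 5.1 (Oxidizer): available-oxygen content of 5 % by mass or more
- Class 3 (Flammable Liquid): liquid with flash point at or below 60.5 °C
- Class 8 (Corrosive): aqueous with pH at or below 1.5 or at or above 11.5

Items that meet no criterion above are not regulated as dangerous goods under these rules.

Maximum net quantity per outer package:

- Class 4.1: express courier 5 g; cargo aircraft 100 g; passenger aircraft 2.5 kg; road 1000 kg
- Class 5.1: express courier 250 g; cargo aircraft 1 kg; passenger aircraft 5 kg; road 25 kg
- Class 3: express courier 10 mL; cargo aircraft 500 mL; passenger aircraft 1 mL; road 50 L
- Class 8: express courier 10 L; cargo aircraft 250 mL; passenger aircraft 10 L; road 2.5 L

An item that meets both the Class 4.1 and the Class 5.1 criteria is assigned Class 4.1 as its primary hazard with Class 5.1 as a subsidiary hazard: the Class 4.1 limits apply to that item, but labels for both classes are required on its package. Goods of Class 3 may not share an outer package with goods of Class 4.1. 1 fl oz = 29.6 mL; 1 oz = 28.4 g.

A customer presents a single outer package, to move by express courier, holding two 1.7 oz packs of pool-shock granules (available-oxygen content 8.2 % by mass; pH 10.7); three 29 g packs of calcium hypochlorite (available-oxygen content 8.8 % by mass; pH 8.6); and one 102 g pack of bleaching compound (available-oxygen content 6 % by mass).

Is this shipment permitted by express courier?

No

Pool-shock granules: available-oxygen content 8.2 % by mass ≥ 5 % by mass → Class 5.1 (Oxidizer).
Calcium hypochlorite: available-oxygen content 8.8 % by mass ≥ 5 % by mass → Class 5.1 (Oxidizer).
Available-oxygen content 6 % by mass meets the Class 5.1 criterion (Oxidizer), so the bleaching compound is Class 5.1.
Total Class 5.1: (two 1.7 oz packs = 96.56 g) + (three 29 g packs = 87 g) + 102 g = 285.56 g.
285.56 g > 250 g (express courier limit, Class 5.1) — over the limit.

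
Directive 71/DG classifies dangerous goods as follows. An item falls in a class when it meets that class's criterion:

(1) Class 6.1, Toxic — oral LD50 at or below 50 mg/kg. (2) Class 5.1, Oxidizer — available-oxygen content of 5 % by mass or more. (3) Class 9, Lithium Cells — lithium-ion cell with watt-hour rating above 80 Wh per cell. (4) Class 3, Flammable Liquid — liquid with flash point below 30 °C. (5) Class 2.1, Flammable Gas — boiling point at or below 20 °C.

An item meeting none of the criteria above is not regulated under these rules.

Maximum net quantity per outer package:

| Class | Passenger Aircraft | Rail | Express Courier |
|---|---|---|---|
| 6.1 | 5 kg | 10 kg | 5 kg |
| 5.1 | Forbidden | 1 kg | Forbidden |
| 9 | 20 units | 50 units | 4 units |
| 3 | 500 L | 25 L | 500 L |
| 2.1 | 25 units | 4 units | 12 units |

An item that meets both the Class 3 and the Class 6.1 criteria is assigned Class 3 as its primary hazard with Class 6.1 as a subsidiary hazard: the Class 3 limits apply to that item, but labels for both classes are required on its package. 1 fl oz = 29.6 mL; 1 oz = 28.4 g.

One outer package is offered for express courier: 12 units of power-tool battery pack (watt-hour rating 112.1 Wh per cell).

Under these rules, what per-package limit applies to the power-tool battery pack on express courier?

4 units

The power-tool battery pack has watt-hour rating 112.1 Wh per cell, which is > 80 Wh per cell, so it is Class 9 (Lithium Cells).
The express courier limit for Class 9 is 4 units.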